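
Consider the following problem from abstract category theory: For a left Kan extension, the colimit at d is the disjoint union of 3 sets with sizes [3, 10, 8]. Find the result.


Pointwise, the left Kan extension (Lan_F H)(d) is the colimit, indexed
by the comma category (F downarrow d), of H composed with the
projection (F downarrow d) -> C. Here that colimit is given
as a coproduct (disjoint union) of sets, so its cardinality is the
sum of the sizes of the summands.
Coproduct of sets with sizes: 3 + 10 + 8
= 21

21


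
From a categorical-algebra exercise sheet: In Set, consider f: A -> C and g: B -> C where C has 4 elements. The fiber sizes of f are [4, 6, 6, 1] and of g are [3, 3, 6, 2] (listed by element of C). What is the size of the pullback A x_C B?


The pullback A x_C B consists of pairs (a, b) with f(a) = g(b).
For each element c in C, the fiber product has |f^-1(c)| * |g^-1(c)| elements.
Summing over C: 4 * 3 + 6 * 3 + 6 * 6 + 1 * 2
= 12 + 18 + 36 + 2 = 68

68


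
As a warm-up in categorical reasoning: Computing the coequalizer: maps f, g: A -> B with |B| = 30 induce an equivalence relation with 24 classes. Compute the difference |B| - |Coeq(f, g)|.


The coequalizer Coeq(f, g) = B / ~ has one element per equivalence class.
|B| = 30, |Coeq(f, g)| = 24.
|B| - |Coeq(f, g)| = 30 - 24 = 6.

6


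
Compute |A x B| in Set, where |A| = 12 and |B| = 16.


In Set, the product A x B is the Cartesian product.
By the universal property, |A x B| = |A| * |B|.
|A x B| = 12 * 16 = 192

192


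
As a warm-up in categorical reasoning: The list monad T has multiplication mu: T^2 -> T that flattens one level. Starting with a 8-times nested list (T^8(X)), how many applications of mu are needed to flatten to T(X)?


Each application of mu: T^2 -> T removes one layer of nesting.
Starting at depth 8 (i.e., T^8(X)), we need to reach T(X).
Number of mu applications = 8 - 1 = 7

7


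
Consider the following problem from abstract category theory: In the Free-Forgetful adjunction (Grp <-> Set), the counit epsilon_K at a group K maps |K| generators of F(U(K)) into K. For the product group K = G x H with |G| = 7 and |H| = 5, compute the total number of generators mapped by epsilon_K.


The counit epsilon_K: F(U(K)) -> K of the Free-Forgetful adjunction
maps |K| generators of F(U(K)) into K. For K = G x H (the product group),
|G x H| = |G| * |H|.
Total generators mapped = 7 * 5 = 35.

35


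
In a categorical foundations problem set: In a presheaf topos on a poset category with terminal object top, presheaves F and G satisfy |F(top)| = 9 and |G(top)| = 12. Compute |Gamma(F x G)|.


Global sections of a presheaf on a poset with terminal top satisfy
Gamma(H) ~ H(top). Presheaves admit pointwise products, so
(F x G)(top) = F(top) x G(top) (Cartesian product).
|Gamma(F x G)| = |F(top)| * |G(top)| = 9 * 12 = 108.

108


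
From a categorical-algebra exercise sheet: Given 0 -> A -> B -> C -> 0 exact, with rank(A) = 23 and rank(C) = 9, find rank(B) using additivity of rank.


For a short exact sequence 0 -> A -> B -> C -> 0,
rank is additive: rank(B) = rank(A) + rank(C).
rank(B) = 23 + 9 = 32

32


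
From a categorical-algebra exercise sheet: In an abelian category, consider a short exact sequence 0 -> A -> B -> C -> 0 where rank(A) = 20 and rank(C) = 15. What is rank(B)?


For a short exact sequence 0 -> A -> B -> C -> 0,
rank is additive: rank(B) = rank(A) + rank(C).
rank(B) = 20 + 15 = 35

35


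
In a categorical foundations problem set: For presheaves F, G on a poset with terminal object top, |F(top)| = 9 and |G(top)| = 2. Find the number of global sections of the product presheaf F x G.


Global sections of a presheaf on a poset with terminal top satisfy
Gamma(H) ~ H(top). Presheaves admit pointwise products, so
(F x G)(top) = F(top) x G(top) (Cartesian product).
|Gamma(F x G)| = |F(top)| * |G(top)| = 9 * 2 = 18.

18


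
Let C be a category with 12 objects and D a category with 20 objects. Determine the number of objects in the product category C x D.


The product category C x D has objects that are pairs (c, d).
Number of pairs = |Ob(C)| * |Ob(D)| = 12 * 20 = 240

240


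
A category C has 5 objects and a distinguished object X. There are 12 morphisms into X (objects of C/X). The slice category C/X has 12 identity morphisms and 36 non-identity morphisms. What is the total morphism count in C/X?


In the slice category C/X, objects are morphisms to X.
Identity morphisms: 12 (one per object of C/X).
Non-identity morphisms: 36.
Total = 12 + 36 = 48

48


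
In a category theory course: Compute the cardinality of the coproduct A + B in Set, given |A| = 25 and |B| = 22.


In Set, the coproduct A + B is the disjoint union.
|A + B| = |A| + |B| = 25 + 22 = 47

47


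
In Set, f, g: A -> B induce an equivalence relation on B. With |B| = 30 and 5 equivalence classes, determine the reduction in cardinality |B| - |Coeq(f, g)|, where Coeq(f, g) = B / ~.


The coequalizer Coeq(f, g) = B / ~ has one element per equivalence class.
|B| = 30, |Coeq(f, g)| = 5.
|B| - |Coeq(f, g)| = 30 - 5 = 25.

25


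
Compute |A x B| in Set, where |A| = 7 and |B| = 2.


In Set, the product A x B is the Cartesian product.
By the universal property, |A x B| = |A| * |B|.
|A x B| = 7 * 2 = 14

14


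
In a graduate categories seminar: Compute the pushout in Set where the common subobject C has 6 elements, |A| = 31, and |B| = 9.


The pushout A +_C B identifies the images of C in A and B.
|A +_C B| = |A| + |B| - |C| (for injections).
= 31 + 9 - 6 = 34

34


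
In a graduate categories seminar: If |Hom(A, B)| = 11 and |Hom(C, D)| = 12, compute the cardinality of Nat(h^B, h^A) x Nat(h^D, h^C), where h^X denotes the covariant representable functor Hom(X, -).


By the Yoneda lemma, Nat(h^B, h^A) is isomorphic to Hom(A, B),
so |Nat(h^B, h^A)| = |Hom(A, B)| and |Nat(h^D, h^C)| = |Hom(C, D)|.
|Hom(A, B)| = 11, |Hom(C, D)| = 12.
|Nat(h^B, h^A) x Nat(h^D, h^C)| = 11 * 12 = 132

132


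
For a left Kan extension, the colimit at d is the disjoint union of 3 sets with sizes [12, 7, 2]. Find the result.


Pointwise, the left Kan extension (Lan_F H)(d) is the colimit, indexed
by the comma category (F downarrow d), of H composed with the
projection (F downarrow d) -> C. Here that colimit is given
as a coproduct (disjoint union) of sets, so its cardinality is the
sum of the sizes of the summands.
Coproduct of sets with sizes: 12 + 7 + 2
= 21

21


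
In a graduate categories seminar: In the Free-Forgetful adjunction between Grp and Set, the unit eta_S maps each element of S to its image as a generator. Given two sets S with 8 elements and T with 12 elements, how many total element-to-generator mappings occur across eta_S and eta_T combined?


The unit eta_X: X -> U(F(X)) of the Free-Forgetful adjunction
maps each element of X to a generator of F(X). For X = S + T (disjoint
union in Set), |S + T| = |S| + |T|.
Total mappings = 8 + 12 = 20.

20


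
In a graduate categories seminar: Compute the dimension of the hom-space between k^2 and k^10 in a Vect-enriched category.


In Vect-enriched categories, Hom(k^n, k^m) is the space of m x n matrices.
dim(Hom(k^2, k^10)) = 10 * 2 = 20

20


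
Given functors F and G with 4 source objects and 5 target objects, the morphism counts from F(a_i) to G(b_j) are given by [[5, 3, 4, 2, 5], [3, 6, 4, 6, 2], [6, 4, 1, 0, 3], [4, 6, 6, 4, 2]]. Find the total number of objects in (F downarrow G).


Objects of (F downarrow G) are triples (a, b, h: F(a)->G(b)).
The count equals the sum of all entries in the hom-matrix.
sum(row 0) = 19
sum(row 1) = 21
sum(row 2) = 14
sum(row 3) = 22
Grand total = 76

76


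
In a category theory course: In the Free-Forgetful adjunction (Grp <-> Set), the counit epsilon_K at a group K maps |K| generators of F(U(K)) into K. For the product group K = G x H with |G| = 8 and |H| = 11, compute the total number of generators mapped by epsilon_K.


The counit epsilon_K: F(U(K)) -> K of the Free-Forgetful adjunction
maps |K| generators of F(U(K)) into K. For K = G x H (the product group),
|G x H| = |G| * |H|.
Total generators mapped = 8 * 11 = 88.

88


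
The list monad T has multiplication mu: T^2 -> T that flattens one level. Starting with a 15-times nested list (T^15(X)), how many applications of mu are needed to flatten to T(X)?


Each application of mu: T^2 -> T removes one layer of nesting.
Starting at depth 15 (i.e., T^15(X)), we need to reach T(X).
Number of mu applications = 15 - 1 = 14

14


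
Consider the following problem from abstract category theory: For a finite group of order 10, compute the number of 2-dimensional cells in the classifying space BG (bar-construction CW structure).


In the bar-construction CW model of BG, the n-cells are indexed by
n-tuples [g_1|...|g_n] of non-identity elements of G (degenerate
simplices with some g_i = e do not contribute cells), so there are
(|G| - 1)^n n-cells.
For dim = 2 with |G| = 10:
cells = (10 - 1)^2 = 9^2 = 81

81


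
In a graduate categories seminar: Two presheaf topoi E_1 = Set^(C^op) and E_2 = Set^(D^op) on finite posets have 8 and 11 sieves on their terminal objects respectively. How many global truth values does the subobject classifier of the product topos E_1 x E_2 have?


In a product of presheaf topoi E_1 x E_2, the subobject classifier
is Omega = Omega_1 x Omega_2 (componentwise), so
|Omega(top)| = |Omega_1(top_1)| * |Omega_2(top_2)|.
= 8 * 11 = 88.

88


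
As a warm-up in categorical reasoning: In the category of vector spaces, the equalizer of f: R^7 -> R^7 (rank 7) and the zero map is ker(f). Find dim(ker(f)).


The equalizer of f and the zero map is ker(f).
By the rank-nullity theorem: dim(ker(f)) = dim(domain) - rank(f).
dim(ker(f)) = 7 - 7 = 0

0


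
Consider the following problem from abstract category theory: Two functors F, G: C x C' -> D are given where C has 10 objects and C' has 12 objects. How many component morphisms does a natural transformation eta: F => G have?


A natural transformation eta: F => G assigns one component morphism per
object of the domain category.
The domain is the product category C x C', so
|Ob(C x C')| = |Ob(C)| * |Ob(C')| = 10 * 12 = 120.
Therefore eta has 120 component morphisms.

120


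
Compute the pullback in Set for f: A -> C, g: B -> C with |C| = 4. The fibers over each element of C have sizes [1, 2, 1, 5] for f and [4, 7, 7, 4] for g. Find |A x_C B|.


The pullback A x_C B consists of pairs (a, b) with f(a) = g(b).
For each element c in C, the fiber product has |f^-1(c)| * |g^-1(c)| elements.
Summing over C: 1 * 4 + 2 * 7 + 1 * 7 + 5 * 4
= 4 + 14 + 7 + 20 = 45

45


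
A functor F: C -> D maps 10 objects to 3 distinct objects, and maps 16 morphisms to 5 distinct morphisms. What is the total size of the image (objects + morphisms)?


The image of F consists of distinct objects and distinct morphisms.
|Im(F)| on objects = 3
|Im(F)| on morphisms = 5
Total image cardinality = 3 + 5 = 8

8


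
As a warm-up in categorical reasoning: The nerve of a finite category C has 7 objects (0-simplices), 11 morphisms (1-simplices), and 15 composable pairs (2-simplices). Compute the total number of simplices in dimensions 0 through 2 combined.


The 2-skeleton of the nerve N(C) consists of simplices in dimensions 0, 1, 2:
  |N(C)_0| = 7 (objects)
  |N(C)_1| = 11 (morphisms)
  |N(C)_2| = 15 (composable pairs)
Total = 7 + 11 + 15 = 33

33


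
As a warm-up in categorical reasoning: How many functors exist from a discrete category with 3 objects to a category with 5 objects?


A functor from a discrete category C to D is determined by
where each object maps. Each of the 3 objects of C can map
to any of the 5 objects of D independently.
Number of functors = 5^3 = 125

125


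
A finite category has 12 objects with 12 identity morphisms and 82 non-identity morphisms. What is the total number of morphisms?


Each object has an identity morphism, giving 12 identities.
Adding the 82 non-identity morphisms:
Total = 12 + 82 = 94

94


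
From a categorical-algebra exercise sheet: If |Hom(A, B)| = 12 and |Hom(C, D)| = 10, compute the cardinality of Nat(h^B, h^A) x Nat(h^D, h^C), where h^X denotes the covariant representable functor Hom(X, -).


By the Yoneda lemma, Nat(h^B, h^A) is isomorphic to Hom(A, B),
so |Nat(h^B, h^A)| = |Hom(A, B)| and |Nat(h^D, h^C)| = |Hom(C, D)|.
|Hom(A, B)| = 12, |Hom(C, D)| = 10.
|Nat(h^B, h^A) x Nat(h^D, h^C)| = 12 * 10 = 120

120


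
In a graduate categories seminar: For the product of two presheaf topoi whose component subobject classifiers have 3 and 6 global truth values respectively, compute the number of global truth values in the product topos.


In a product of presheaf topoi E_1 x E_2, the subobject classifier
is Omega = Omega_1 x Omega_2 (componentwise), so
|Omega(top)| = |Omega_1(top_1)| * |Omega_2(top_2)|.
= 3 * 6 = 18.

18


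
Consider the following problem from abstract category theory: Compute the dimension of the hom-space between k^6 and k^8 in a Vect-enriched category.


In Vect-enriched categories, Hom(k^n, k^m) is the space of m x n matrices.
dim(Hom(k^6, k^8)) = 8 * 6 = 48

48


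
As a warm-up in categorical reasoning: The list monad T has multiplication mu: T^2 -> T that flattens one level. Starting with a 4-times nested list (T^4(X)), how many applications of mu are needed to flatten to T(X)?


Each application of mu: T^2 -> T removes one layer of nesting.
Starting at depth 4 (i.e., T^4(X)), we need to reach T(X).
Number of mu applications = 4 - 1 = 3

3


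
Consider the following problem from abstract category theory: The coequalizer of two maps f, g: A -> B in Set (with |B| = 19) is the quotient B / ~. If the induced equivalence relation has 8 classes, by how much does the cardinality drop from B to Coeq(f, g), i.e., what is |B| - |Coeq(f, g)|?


The coequalizer Coeq(f, g) = B / ~ has one element per equivalence class.
|B| = 19, |Coeq(f, g)| = 8.
|B| - |Coeq(f, g)| = 19 - 8 = 11.

11


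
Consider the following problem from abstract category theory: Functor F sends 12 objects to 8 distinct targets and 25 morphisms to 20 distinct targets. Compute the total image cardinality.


The image of F consists of distinct objects and distinct morphisms.
|Im(F)| on objects = 8
|Im(F)| on morphisms = 20
Total image cardinality = 8 + 20 = 28

28


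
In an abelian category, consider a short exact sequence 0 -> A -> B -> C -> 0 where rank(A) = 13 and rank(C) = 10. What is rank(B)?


For a short exact sequence 0 -> A -> B -> C -> 0,
rank is additive: rank(B) = rank(A) + rank(C).
rank(B) = 13 + 10 = 23

23


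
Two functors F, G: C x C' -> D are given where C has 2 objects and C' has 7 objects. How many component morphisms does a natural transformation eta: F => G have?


A natural transformation eta: F => G assigns one component morphism per
object of the domain category.
The domain is the product category C x C', so
|Ob(C x C')| = |Ob(C)| * |Ob(C')| = 2 * 7 = 14.
Therefore eta has 14 component morphisms.

14


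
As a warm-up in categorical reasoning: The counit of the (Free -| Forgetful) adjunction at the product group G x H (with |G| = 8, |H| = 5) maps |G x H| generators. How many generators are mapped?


The counit epsilon_K: F(U(K)) -> K of the Free-Forgetful adjunction
maps |K| generators of F(U(K)) into K. For K = G x H (the product group),
|G x H| = |G| * |H|.
Total generators mapped = 8 * 5 = 40.

40


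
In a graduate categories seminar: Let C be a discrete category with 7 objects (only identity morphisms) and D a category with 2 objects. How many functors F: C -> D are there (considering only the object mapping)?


A functor from a discrete category C to D is determined by
where each object maps. Each of the 7 objects of C can map
to any of the 2 objects of D independently.
Number of functors = 2^7 = 128

128


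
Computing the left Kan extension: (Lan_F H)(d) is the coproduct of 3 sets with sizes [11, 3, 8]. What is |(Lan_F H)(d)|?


Pointwise, the left Kan extension (Lan_F H)(d) is the colimit, indexed
by the comma category (F downarrow d), of H composed with the
projection (F downarrow d) -> C. Here that colimit is given
as a coproduct (disjoint union) of sets, so its cardinality is the
sum of the sizes of the summands.
Coproduct of sets with sizes: 11 + 3 + 8
= 22

22


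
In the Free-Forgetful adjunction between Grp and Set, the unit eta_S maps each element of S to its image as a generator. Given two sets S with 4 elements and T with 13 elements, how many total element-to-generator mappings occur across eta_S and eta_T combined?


The unit eta_X: X -> U(F(X)) of the Free-Forgetful adjunction
maps each element of X to a generator of F(X). For X = S + T (disjoint
union in Set), |S + T| = |S| + |T|.
Total mappings = 4 + 13 = 17.

17


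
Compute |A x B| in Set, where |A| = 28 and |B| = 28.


In Set, the product A x B is the Cartesian product.
By the universal property, |A x B| = |A| * |B|.
|A x B| = 28 * 28 = 784

784


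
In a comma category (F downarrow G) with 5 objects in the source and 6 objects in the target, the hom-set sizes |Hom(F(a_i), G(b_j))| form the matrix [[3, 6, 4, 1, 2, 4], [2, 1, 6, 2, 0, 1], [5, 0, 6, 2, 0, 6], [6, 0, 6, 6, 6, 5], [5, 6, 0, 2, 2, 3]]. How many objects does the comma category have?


Objects of (F downarrow G) are triples (a, b, h: F(a)->G(b)).
The count equals the sum of all entries in the hom-matrix.
sum(row 0) = 20
sum(row 1) = 12
sum(row 2) = 19
sum(row 3) = 29
sum(row 4) = 18
Grand total = 98

98


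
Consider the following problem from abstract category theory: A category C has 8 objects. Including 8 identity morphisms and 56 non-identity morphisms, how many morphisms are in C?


Each object has an identity morphism, giving 8 identities.
Adding the 56 non-identity morphisms:
Total = 8 + 56 = 64

64


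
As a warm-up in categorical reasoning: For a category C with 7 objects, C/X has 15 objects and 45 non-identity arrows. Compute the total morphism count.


In the slice category C/X, objects are morphisms to X.
Identity morphisms: 15 (one per object of C/X).
Non-identity morphisms: 45.
Total = 15 + 45 = 60

60


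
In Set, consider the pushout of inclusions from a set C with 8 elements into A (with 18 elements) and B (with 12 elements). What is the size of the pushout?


The pushout A +_C B identifies the images of C in A and B.
|A +_C B| = |A| + |B| - |C| (for injections).
= 18 + 12 - 8 = 22

22


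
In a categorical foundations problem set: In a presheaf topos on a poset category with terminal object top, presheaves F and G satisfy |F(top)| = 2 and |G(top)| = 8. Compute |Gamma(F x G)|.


Global sections of a presheaf on a poset with terminal top satisfy
Gamma(H) ~ H(top). Presheaves admit pointwise products, so
(F x G)(top) = F(top) x G(top) (Cartesian product).
|Gamma(F x G)| = |F(top)| * |G(top)| = 2 * 8 = 16.

16


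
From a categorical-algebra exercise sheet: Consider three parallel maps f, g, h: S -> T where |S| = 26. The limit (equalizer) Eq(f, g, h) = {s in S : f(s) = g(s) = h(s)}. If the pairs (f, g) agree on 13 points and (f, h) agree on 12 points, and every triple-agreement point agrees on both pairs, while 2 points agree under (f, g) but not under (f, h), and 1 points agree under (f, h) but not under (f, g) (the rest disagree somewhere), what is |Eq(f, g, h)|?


Eq(f, g, h) is the triple-agreement set: points in S where all three
maps take the same value. Using inclusion-exclusion on the pairwise data:
Pair (f, g) agrees on 13 points; pair (f, h) on 12 points.
Points agreeing under (f, g) but not (f, h) = 2; under (f, h) but not (f, g) = 1.
Triple-agreement = agreement-in-(f, g) minus points that agree under (f, g) but not (f, h):
|Eq(f, g, h)| = 13 - 2 = 11
(cross-check via (f, h): 12 - 1 = 11.)

11


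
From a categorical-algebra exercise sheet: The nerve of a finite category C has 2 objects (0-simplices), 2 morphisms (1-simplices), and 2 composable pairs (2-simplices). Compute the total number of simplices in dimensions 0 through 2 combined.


The 2-skeleton of the nerve N(C) consists of simplices in dimensions 0, 1, 2:
  |N(C)_0| = 2 (objects)
  |N(C)_1| = 2 (morphisms)
  |N(C)_2| = 2 (composable pairs)
Total = 2 + 2 + 2 = 6

6


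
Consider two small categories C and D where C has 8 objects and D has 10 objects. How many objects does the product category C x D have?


The product category C x D has objects that are pairs (c, d).
Number of pairs = |Ob(C)| * |Ob(D)| = 8 * 10 = 80

80


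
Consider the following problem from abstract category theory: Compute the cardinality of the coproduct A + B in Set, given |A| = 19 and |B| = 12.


In Set, the coproduct A + B is the disjoint union.
|A + B| = |A| + |B| = 19 + 12 = 31

31


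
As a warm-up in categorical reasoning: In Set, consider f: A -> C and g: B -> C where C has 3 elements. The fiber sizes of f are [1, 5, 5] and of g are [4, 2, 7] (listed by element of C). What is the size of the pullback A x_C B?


The pullback A x_C B consists of pairs (a, b) with f(a) = g(b).
For each element c in C, the fiber product has |f^-1(c)| * |g^-1(c)| elements.
Summing over C: 1 * 4 + 5 * 2 + 5 * 7
= 4 + 10 + 35 = 49

49


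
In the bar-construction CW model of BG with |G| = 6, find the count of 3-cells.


In the bar-construction CW model of BG, the n-cells are indexed by
n-tuples [g_1|...|g_n] of non-identity elements of G (degenerate
simplices with some g_i = e do not contribute cells), so there are
(|G| - 1)^n n-cells.
For dim = 3 with |G| = 6:
cells = (6 - 1)^3 = 5^3 = 125

125


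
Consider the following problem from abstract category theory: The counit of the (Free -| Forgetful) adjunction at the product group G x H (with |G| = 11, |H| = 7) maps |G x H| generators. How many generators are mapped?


The counit epsilon_K: F(U(K)) -> K of the Free-Forgetful adjunction
maps |K| generators of F(U(K)) into K. For K = G x H (the product group),
|G x H| = |G| * |H|.
Total generators mapped = 11 * 7 = 77.

77


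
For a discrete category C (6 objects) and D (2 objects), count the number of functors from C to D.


A functor from a discrete category C to D is determined by
where each object maps. Each of the 6 objects of C can map
to any of the 2 objects of D independently.
Number of functors = 2^6 = 64

64


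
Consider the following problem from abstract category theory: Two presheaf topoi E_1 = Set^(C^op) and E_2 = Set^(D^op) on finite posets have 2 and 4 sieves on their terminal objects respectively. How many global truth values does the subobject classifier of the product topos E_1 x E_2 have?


In a product of presheaf topoi E_1 x E_2, the subobject classifier
is Omega = Omega_1 x Omega_2 (componentwise), so
|Omega(top)| = |Omega_1(top_1)| * |Omega_2(top_2)|.
= 2 * 4 = 8.

8


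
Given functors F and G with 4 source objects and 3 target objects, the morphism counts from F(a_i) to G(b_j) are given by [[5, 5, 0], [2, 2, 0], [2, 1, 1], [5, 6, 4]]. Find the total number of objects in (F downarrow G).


Objects of (F downarrow G) are triples (a, b, h: F(a)->G(b)).
The count equals the sum of all entries in the hom-matrix.
sum(row 0) = 10
sum(row 1) = 4
sum(row 2) = 4
sum(row 3) = 15
Grand total = 33

33


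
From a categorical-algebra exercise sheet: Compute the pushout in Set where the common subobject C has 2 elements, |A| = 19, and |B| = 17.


The pushout A +_C B identifies the images of C in A and B.
|A +_C B| = |A| + |B| - |C| (for injections).
= 19 + 17 - 2 = 34

34


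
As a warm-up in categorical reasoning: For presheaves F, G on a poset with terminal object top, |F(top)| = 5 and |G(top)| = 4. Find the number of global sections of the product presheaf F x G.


Global sections of a presheaf on a poset with terminal top satisfy
Gamma(H) ~ H(top). Presheaves admit pointwise products, so
(F x G)(top) = F(top) x G(top) (Cartesian product).
|Gamma(F x G)| = |F(top)| * |G(top)| = 5 * 4 = 20.

20


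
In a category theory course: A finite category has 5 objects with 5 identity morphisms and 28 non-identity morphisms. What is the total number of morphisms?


Each object has an identity morphism, giving 5 identities.
Adding the 28 non-identity morphisms:
Total = 5 + 28 = 33

33


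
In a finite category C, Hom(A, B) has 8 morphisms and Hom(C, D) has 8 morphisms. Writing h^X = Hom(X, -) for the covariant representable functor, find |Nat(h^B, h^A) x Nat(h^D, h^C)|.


By the Yoneda lemma, Nat(h^B, h^A) is isomorphic to Hom(A, B),
so |Nat(h^B, h^A)| = |Hom(A, B)| and |Nat(h^D, h^C)| = |Hom(C, D)|.
|Hom(A, B)| = 8, |Hom(C, D)| = 8.
|Nat(h^B, h^A) x Nat(h^D, h^C)| = 8 * 8 = 64

64


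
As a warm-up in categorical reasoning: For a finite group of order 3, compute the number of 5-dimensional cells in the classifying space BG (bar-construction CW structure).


In the bar-construction CW model of BG, the n-cells are indexed by
n-tuples [g_1|...|g_n] of non-identity elements of G (degenerate
simplices with some g_i = e do not contribute cells), so there are
(|G| - 1)^n n-cells.
For dim = 5 with |G| = 3:
cells = (3 - 1)^5 = 2^5 = 32

32


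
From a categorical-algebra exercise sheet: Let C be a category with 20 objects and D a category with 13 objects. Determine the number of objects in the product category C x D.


The product category C x D has objects that are pairs (c, d).
Number of pairs = |Ob(C)| * |Ob(D)| = 20 * 13 = 260

260


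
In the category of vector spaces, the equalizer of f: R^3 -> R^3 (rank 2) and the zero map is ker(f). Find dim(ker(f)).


The equalizer of f and the zero map is ker(f).
By the rank-nullity theorem: dim(ker(f)) = dim(domain) - rank(f).
dim(ker(f)) = 3 - 2 = 1

1


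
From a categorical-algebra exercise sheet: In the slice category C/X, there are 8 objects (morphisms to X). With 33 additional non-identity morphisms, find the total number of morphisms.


In the slice category C/X, objects are morphisms to X.
Identity morphisms: 8 (one per object of C/X).
Non-identity morphisms: 33.
Total = 8 + 33 = 41

41


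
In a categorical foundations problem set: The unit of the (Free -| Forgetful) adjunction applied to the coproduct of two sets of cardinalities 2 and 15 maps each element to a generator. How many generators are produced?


The unit eta_X: X -> U(F(X)) of the Free-Forgetful adjunction
maps each element of X to a generator of F(X). For X = S + T (disjoint
union in Set), |S + T| = |S| + |T|.
Total mappings = 2 + 15 = 17.

17


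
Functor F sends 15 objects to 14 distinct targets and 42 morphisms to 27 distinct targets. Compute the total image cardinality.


The image of F consists of distinct objects and distinct morphisms.
|Im(F)| on objects = 14
|Im(F)| on morphisms = 27
Total image cardinality = 14 + 27 = 41

41


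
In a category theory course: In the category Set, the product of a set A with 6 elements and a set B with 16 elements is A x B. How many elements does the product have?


In Set, the product A x B is the Cartesian product.
By the universal property, |A x B| = |A| * |B|.
|A x B| = 6 * 16 = 96

96


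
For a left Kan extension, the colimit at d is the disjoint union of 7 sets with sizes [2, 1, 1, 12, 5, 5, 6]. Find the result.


Pointwise, the left Kan extension (Lan_F H)(d) is the colimit, indexed
by the comma category (F downarrow d), of H composed with the
projection (F downarrow d) -> C. Here that colimit is given
as a coproduct (disjoint union) of sets, so its cardinality is the
sum of the sizes of the summands.
Coproduct of sets with sizes: 2 + 1 + 1 + 12 + 5 + 5 + 6
= 32

32


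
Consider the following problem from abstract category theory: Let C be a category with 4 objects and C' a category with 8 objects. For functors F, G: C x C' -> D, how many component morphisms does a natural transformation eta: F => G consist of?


A natural transformation eta: F => G assigns one component morphism per
object of the domain category.
The domain is the product category C x C', so
|Ob(C x C')| = |Ob(C)| * |Ob(C')| = 4 * 8 = 32.
Therefore eta has 32 component morphisms.

32


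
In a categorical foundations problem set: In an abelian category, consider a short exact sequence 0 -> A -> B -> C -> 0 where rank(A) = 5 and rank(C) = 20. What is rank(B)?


For a short exact sequence 0 -> A -> B -> C -> 0,
rank is additive: rank(B) = rank(A) + rank(C).
rank(B) = 5 + 20 = 25

25


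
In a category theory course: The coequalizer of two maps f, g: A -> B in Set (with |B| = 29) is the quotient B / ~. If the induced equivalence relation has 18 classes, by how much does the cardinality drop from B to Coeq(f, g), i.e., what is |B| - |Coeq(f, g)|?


The coequalizer Coeq(f, g) = B / ~ has one element per equivalence class.
|B| = 29, |Coeq(f, g)| = 18.
|B| - |Coeq(f, g)| = 29 - 18 = 11.

11


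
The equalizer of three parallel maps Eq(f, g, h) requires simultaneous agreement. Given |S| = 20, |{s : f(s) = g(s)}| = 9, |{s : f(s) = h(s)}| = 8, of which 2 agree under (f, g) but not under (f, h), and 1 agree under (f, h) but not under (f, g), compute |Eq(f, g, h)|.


Eq(f, g, h) is the triple-agreement set: points in S where all three
maps take the same value. Using inclusion-exclusion on the pairwise data:
Pair (f, g) agrees on 9 points; pair (f, h) on 8 points.
Points agreeing under (f, g) but not (f, h) = 2; under (f, h) but not (f, g) = 1.
Triple-agreement = agreement-in-(f, g) minus points that agree under (f, g) but not (f, h):
|Eq(f, g, h)| = 9 - 2 = 7
(cross-check via (f, h): 8 - 1 = 7.)

7


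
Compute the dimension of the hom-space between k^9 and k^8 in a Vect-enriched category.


In Vect-enriched categories, Hom(k^n, k^m) is the space of m x n matrices.
dim(Hom(k^9, k^8)) = 8 * 9 = 72

72


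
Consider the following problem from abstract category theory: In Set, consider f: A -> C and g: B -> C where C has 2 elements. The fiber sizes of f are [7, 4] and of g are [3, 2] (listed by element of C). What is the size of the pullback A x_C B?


The pullback A x_C B consists of pairs (a, b) with f(a) = g(b).
For each element c in C, the fiber product has |f^-1(c)| * |g^-1(c)| elements.
Summing over C: 7 * 3 + 4 * 2
= 21 + 8 = 29

29


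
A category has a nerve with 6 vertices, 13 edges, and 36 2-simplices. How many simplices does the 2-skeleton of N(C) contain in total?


The 2-skeleton of the nerve N(C) consists of simplices in dimensions 0, 1, 2:
  |N(C)_0| = 6 (objects)
  |N(C)_1| = 13 (morphisms)
  |N(C)_2| = 36 (composable pairs)
Total = 6 + 13 + 36 = 55

55


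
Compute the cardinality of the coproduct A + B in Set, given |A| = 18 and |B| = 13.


In Set, the coproduct A + B is the disjoint union.
|A + B| = |A| + |B| = 18 + 13 = 31

31


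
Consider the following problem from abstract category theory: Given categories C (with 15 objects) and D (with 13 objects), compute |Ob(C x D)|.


The product category C x D has objects that are pairs (c, d).
Number of pairs = |Ob(C)| * |Ob(D)| = 15 * 13 = 195

195


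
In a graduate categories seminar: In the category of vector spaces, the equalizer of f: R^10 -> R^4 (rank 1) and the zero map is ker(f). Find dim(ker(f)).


The equalizer of f and the zero map is ker(f).
By the rank-nullity theorem: dim(ker(f)) = dim(domain) - rank(f).
dim(ker(f)) = 10 - 1 = 9

9


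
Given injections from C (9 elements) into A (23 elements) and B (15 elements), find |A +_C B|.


The pushout A +_C B identifies the images of C in A and B.
|A +_C B| = |A| + |B| - |C| (for injections).
= 23 + 15 - 9 = 29

29


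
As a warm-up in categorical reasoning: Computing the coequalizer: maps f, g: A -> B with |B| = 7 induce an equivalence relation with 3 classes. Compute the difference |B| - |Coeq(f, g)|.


The coequalizer Coeq(f, g) = B / ~ has one element per equivalence class.
|B| = 7, |Coeq(f, g)| = 3.
|B| - |Coeq(f, g)| = 7 - 3 = 4.

4


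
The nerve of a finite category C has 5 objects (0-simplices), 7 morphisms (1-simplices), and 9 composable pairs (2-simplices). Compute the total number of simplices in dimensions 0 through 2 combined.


The 2-skeleton of the nerve N(C) consists of simplices in dimensions 0, 1, 2:
  |N(C)_0| = 5 (objects)
  |N(C)_1| = 7 (morphisms)
  |N(C)_2| = 9 (composable pairs)
Total = 5 + 7 + 9 = 21

21


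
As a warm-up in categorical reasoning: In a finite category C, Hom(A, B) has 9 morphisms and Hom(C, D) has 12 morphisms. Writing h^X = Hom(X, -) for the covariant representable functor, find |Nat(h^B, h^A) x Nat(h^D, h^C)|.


By the Yoneda lemma, Nat(h^B, h^A) is isomorphic to Hom(A, B),
so |Nat(h^B, h^A)| = |Hom(A, B)| and |Nat(h^D, h^C)| = |Hom(C, D)|.
|Hom(A, B)| = 9, |Hom(C, D)| = 12.
|Nat(h^B, h^A) x Nat(h^D, h^C)| = 9 * 12 = 108

108


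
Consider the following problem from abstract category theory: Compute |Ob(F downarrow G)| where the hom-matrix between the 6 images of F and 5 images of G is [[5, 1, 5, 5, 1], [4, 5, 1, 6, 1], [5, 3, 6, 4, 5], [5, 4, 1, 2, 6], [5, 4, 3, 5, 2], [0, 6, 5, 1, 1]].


Objects of (F downarrow G) are triples (a, b, h: F(a)->G(b)).
The count equals the sum of all entries in the hom-matrix.
sum(row 0) = 17
sum(row 1) = 17
sum(row 2) = 23
sum(row 3) = 18
sum(row 4) = 19
sum(row 5) = 13
Grand total = 107

107


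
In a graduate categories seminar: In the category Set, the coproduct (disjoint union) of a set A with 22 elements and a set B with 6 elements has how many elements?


In Set, the coproduct A + B is the disjoint union.
|A + B| = |A| + |B| = 22 + 6 = 28

28


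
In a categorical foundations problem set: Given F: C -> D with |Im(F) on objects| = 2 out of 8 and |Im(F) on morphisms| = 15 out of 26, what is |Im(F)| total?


The image of F consists of distinct objects and distinct morphisms.
|Im(F)| on objects = 2
|Im(F)| on morphisms = 15
Total image cardinality = 2 + 15 = 17

17


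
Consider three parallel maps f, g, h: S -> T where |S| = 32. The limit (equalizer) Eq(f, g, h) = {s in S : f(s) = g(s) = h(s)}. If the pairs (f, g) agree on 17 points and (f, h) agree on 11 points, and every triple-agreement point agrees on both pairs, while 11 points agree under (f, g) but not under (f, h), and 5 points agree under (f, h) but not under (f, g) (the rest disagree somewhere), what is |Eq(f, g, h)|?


Eq(f, g, h) is the triple-agreement set: points in S where all three
maps take the same value. Using inclusion-exclusion on the pairwise data:
Pair (f, g) agrees on 17 points; pair (f, h) on 11 points.
Points agreeing under (f, g) but not (f, h) = 11; under (f, h) but not (f, g) = 5.
Triple-agreement = agreement-in-(f, g) minus points that agree under (f, g) but not (f, h):
|Eq(f, g, h)| = 17 - 11 = 6
(cross-check via (f, h): 11 - 5 = 6.)

6


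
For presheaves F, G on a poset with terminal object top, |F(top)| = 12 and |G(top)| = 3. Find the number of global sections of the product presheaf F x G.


Global sections of a presheaf on a poset with terminal top satisfy
Gamma(H) ~ H(top). Presheaves admit pointwise products, so
(F x G)(top) = F(top) x G(top) (Cartesian product).
|Gamma(F x G)| = |F(top)| * |G(top)| = 12 * 3 = 36.

36


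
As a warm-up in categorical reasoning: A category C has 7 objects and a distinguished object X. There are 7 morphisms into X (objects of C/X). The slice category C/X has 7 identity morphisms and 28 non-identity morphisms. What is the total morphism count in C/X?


In the slice category C/X, objects are morphisms to X.
Identity morphisms: 7 (one per object of C/X).
Non-identity morphisms: 28.
Total = 7 + 28 = 35

35


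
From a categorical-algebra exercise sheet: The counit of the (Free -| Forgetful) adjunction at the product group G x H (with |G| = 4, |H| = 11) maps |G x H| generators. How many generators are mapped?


The counit epsilon_K: F(U(K)) -> K of the Free-Forgetful adjunction
maps |K| generators of F(U(K)) into K. For K = G x H (the product group),
|G x H| = |G| * |H|.
Total generators mapped = 4 * 11 = 44.

44


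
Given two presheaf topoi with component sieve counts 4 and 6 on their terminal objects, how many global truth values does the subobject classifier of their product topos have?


In a product of presheaf topoi E_1 x E_2, the subobject classifier
is Omega = Omega_1 x Omega_2 (componentwise), so
|Omega(top)| = |Omega_1(top_1)| * |Omega_2(top_2)|.
= 4 * 6 = 24.

24


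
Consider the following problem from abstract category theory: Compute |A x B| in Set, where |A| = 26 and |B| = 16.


In Set, the product A x B is the Cartesian product.
By the universal property, |A x B| = |A| * |B|.
|A x B| = 26 * 16 = 416

416


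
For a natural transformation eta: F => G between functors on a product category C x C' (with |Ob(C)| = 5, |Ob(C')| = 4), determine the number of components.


A natural transformation eta: F => G assigns one component morphism per
object of the domain category.
The domain is the product category C x C', so
|Ob(C x C')| = |Ob(C)| * |Ob(C')| = 5 * 4 = 20.
Therefore eta has 20 component morphisms.

20


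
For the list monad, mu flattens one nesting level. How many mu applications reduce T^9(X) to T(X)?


Each application of mu: T^2 -> T removes one layer of nesting.
Starting at depth 9 (i.e., T^9(X)), we need to reach T(X).
Number of mu applications = 9 - 1 = 8

8


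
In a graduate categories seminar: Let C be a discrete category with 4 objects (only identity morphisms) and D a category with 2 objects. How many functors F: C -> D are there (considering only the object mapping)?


A functor from a discrete category C to D is determined by
where each object maps. Each of the 4 objects of C can map
to any of the 2 objects of D independently.
Number of functors = 2^4 = 16

16


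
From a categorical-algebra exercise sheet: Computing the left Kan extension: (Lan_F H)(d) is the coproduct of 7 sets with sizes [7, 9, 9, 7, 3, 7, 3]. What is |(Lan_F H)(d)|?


Pointwise, the left Kan extension (Lan_F H)(d) is the colimit, indexed
by the comma category (F downarrow d), of H composed with the
projection (F downarrow d) -> C. Here that colimit is given
as a coproduct (disjoint union) of sets, so its cardinality is the
sum of the sizes of the summands.
Coproduct of sets with sizes: 7 + 9 + 9 + 7 + 3 + 7 + 3
= 45

45


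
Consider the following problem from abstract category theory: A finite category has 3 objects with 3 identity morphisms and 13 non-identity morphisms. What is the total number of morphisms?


Each object has an identity morphism, giving 3 identities.
Adding the 13 non-identity morphisms:
Total = 3 + 13 = 16

16


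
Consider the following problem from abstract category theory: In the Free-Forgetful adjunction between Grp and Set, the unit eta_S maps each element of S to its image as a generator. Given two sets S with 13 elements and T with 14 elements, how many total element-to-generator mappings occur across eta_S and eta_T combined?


The unit eta_X: X -> U(F(X)) of the Free-Forgetful adjunction
maps each element of X to a generator of F(X). For X = S + T (disjoint
union in Set), |S + T| = |S| + |T|.
Total mappings = 13 + 14 = 27.

27


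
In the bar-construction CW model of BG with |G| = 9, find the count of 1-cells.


In the bar-construction CW model of BG, the n-cells are indexed by
n-tuples [g_1|...|g_n] of non-identity elements of G (degenerate
simplices with some g_i = e do not contribute cells), so there are
(|G| - 1)^n n-cells.
For dim = 1 with |G| = 9:
cells = (9 - 1)^1 = 8^1 = 8

8


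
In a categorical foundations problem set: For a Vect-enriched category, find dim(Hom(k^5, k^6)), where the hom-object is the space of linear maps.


In Vect-enriched categories, Hom(k^n, k^m) is the space of m x n matrices.
dim(Hom(k^5, k^6)) = 6 * 5 = 30

30


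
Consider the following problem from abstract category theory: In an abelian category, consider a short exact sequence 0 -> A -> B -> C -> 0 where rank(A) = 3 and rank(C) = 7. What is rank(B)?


For a short exact sequence 0 -> A -> B -> C -> 0,
rank is additive: rank(B) = rank(A) + rank(C).
rank(B) = 3 + 7 = 10

10
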